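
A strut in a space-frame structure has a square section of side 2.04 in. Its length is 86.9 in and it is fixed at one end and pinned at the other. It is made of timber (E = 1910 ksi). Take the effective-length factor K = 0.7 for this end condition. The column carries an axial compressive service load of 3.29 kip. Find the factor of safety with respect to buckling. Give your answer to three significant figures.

n ≈ 2.23

I = a⁴/12 = 2.04⁴/12 = 1.443 in⁴
Effective length L_e = K·L = 0.7 × 86.9 = 60.83 in
P_cr = π²EI / L_e² = π² × 1910×10³ × 1.443 / 60.83² = 7.353×10^3 lb
Factor of safety n = P_cr / P = 7.3525 / 3.29 = 2.23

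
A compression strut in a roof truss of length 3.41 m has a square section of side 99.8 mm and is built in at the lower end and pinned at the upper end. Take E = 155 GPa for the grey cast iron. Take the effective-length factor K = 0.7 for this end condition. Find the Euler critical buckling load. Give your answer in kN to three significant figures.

P_cr ≈ 2220 kN

I = a⁴/12 = 99.8⁴/12 = 8.267×10^6 mm⁴
I = 8.267×10^6 mm⁴ = 8.267×10^-6 m⁴
Effective length L_e = K·L = 0.7 × 3.41 = 2.387 m
P_cr = π²EI / L_e² = π² × 155×10⁹ × 8.267×10^-6 / 2.387² = 2.220×10^6 N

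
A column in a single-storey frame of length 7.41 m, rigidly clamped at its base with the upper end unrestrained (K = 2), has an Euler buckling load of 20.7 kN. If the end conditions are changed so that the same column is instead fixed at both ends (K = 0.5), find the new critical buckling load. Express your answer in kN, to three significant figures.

P_cr ∝ 1/K², so P_cr,new = P_cr,old × (K_old/K_new)² = 20.7 × (2/0.5)²
= 20.7 × 16.00 = 331 kN

P_cr ≈ 331 kN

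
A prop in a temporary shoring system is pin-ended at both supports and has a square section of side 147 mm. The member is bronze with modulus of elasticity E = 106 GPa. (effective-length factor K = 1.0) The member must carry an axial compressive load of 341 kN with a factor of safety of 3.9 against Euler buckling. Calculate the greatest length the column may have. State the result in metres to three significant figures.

L_max ≈ 5.53 m

I = a⁴/12 = 147⁴/12 = 3.891×10^7 mm⁴
I = 3.891×10^-5 m⁴
Required critical load P_cr = n·P = 3.9 × 341 = 1330 kN = 1.330×10^6 N
From P_cr = π²EI/(K·L)²:  L = (1/K)·√(π²EI/P_cr) = (1/1)·√(π²×1.06×10^11×3.891×10^-5/1.330×10^6)
L = 5.53 m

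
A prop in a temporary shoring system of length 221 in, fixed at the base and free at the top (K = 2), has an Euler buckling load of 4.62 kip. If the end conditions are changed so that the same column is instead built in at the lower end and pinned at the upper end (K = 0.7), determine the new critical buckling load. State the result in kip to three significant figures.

P_cr ≈ 37.7 kip

P_cr ∝ 1/K², so P_cr,new = P_cr,old × (K_old/K_new)² = 4.62 × (2/0.7)²
= 4.62 × 8.163 = 37.7 kip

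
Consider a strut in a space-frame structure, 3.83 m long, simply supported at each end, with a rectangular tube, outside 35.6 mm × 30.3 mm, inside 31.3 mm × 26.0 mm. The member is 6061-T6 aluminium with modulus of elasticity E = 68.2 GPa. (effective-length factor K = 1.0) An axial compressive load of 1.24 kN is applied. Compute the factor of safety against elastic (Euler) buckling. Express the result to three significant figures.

n ≈ 1.36

Weak-axis I_min = (h_o·b_o³ − h_i·b_i³)/12 with b_o = 30.3, b_i = 26.00 mm (shorter outer/inner sides).
I_min = (35.6×30.3³ − 31.30×26.00³)/12 = 3.668×10^4 mm⁴
I = 3.668×10^4 mm⁴ = 3.668×10^-8 m⁴
Effective length L_e = K·L = 1 × 3.83 = 3.830 m
P_cr = π²EI / L_e² = π² × 68.2×10⁹ × 3.668×10^-8 / 3.830² = 1.683×10^3 N
Factor of safety n = P_cr / P = 1.6833 / 1.24 = 1.36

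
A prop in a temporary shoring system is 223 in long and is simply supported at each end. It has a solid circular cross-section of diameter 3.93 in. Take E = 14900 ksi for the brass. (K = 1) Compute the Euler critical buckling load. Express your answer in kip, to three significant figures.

P_cr ≈ 34.6 kip

I = πd⁴/64 = π×3.93⁴/64 = 11.71 in⁴
Effective length L_e = K·L = 1 × 223 = 223.0 in
P_cr = π²EI / L_e² = π² × 14900×10³ × 11.71 / 223.0² = 3.463×10^4 lb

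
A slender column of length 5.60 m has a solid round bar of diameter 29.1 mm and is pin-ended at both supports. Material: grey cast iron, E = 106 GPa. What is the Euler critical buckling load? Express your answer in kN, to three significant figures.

I = πd⁴/64 = π×29.1⁴/64 = 3.520×10^4 mm⁴
I = 3.520×10^4 mm⁴ = 3.520×10^-8 m⁴
Effective length L_e = K·L = 1 × 5.60 = 5.600 m
P_cr = π²EI / L_e² = π² × 106×10⁹ × 3.520×10^-8 / 5.600² = 1.174×10^3 N

P_cr ≈ 1.17 kN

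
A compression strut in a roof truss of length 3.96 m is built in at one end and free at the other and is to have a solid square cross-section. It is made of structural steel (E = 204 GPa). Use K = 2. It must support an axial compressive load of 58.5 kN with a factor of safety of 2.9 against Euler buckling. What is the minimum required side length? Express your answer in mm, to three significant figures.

a ≈ 89.2 mm

Required P_cr = n·P = 2.9 × 58.5 = 169.6 kN
L_e = K·L = 2 × 3.96 = 7.920 m
Required I = P_cr·L_e²/(π²E) = 1.696×10^5 × 7.920² / (π² × 2.04×10^11) = 5.285×10^-6 m⁴
I_req = 5.285×10^6 mm⁴
Solid square: I = a⁴/12  ⇒  a = (12I)^(1/4) = (12×5.285×10^6)^(1/4) = 89.2 mm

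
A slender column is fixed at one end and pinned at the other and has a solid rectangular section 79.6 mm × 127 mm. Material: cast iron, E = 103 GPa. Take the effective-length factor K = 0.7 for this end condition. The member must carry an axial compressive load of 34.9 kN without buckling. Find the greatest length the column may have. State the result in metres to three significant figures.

Buckling occurs about the weak axis: I_min = h·b³/12 with b = 79.6 mm (the shorter side).
I_min = 127×79.6³/12 = 5.338×10^6 mm⁴
I = 5.338×10^-6 m⁴
At the buckling limit P_cr = P = 3.490×10^4 N
From P_cr = π²EI/(K·L)²:  L = (1/K)·√(π²EI/P_cr) = (1/0.7)·√(π²×1.03×10^11×5.338×10^-6/3.490×10^4)
L = 17.8 m

L_max ≈ 17.8 m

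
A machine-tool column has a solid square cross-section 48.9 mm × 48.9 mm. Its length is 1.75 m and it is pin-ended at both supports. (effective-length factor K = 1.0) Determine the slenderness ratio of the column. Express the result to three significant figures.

For a square r = a/√12 = 48.9/√12 = 14.12 mm
L_e = K·L = 1 × 1.75 m = 1.750 m = 1750.0 mm
λ = L_e / r_min = 1750.0 / 14.12 = 124

λ ≈ 124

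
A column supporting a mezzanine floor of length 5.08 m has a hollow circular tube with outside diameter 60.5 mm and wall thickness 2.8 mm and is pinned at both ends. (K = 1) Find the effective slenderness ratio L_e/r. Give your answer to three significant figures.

Inner diameter d_i = 60.5 − 2×2.8 = 54.90 mm
I = π(d_o⁴ − d_i⁴)/64 = π(60.5⁴ − 54.90⁴)/64 = 2.117×10^5 mm⁴
A = 507.6 mm²;  r_min = √(I/A) = √(2.117×10^5/507.6) = 20.42 mm
L_e = K·L = 1 × 5.08 m = 5.080 m = 5080.0 mm
λ = L_e / r_min = 5080.0 / 20.42 = 249

λ ≈ 249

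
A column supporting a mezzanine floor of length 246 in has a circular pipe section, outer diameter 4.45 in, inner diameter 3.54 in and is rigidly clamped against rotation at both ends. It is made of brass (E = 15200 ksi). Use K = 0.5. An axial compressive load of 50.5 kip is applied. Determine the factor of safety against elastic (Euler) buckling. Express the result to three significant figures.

n ≈ 2.27

d_o = 4.45 in, d_i = 3.54 in
I = π(d_o⁴ − d_i⁴)/64 = π(4.45⁴ − 3.540⁴)/64 = 11.54 in⁴
Effective length L_e = K·L = 0.5 × 246 = 123.0 in
P_cr = π²EI / L_e² = π² × 15200×10³ × 11.54 / 123.0² = 1.144×10^5 lb
Factor of safety n = P_cr / P = 114.43 / 50.5 = 2.27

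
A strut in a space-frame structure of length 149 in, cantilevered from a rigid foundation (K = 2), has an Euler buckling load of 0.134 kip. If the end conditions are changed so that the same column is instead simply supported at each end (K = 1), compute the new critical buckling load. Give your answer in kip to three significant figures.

P_cr ≈ 0.536 kip

P_cr ∝ 1/K², so P_cr,new = P_cr,old × (K_old/K_new)² = 0.134 × (2/1)²
= 0.134 × 4.000 = 0.536 kip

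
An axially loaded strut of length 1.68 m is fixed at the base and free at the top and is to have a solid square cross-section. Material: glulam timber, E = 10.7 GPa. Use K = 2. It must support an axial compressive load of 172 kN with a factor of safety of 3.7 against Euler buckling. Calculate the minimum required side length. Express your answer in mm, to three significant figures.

Required P_cr = n·P = 3.7 × 172 = 636.4 kN
L_e = K·L = 2 × 1.68 = 3.360 m
Required I = P_cr·L_e²/(π²E) = 6.364×10^5 × 3.360² / (π² × 1.07×10^10) = 6.803×10^-5 m⁴
I_req = 6.803×10^7 mm⁴
Solid square: I = a⁴/12  ⇒  a = (12I)^(1/4) = (12×6.803×10^7)^(1/4) = 169 mm

a ≈ 169 mm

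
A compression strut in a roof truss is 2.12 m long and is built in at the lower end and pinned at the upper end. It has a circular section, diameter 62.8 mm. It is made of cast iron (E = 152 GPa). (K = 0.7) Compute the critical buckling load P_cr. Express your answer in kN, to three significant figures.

I = πd⁴/64 = π×62.8⁴/64 = 7.635×10^5 mm⁴
I = 7.635×10^5 mm⁴ = 7.635×10^-7 m⁴
Effective length L_e = K·L = 0.7 × 2.12 = 1.484 m
P_cr = π²EI / L_e² = π² × 152×10⁹ × 7.635×10^-7 / 1.484² = 5.201×10^5 N

P_cr ≈ 520 kN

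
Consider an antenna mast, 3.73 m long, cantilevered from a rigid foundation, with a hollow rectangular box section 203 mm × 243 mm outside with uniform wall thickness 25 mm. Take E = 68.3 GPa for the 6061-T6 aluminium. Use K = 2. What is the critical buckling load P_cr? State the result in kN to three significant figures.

P_cr ≈ 1350 kN

Inner dimensions: h_i = 243 − 2×25 = 193.0 mm, b_i = 203 − 2×25 = 153.0 mm
Weak-axis I_min = (h_o·b_o³ − h_i·b_i³)/12 with b_o = 203, b_i = 153.0 mm (shorter outer/inner sides).
I_min = (243×203³ − 193.0×153.0³)/12 = 1.118×10^8 mm⁴
I = 1.118×10^8 mm⁴ = 1.118×10^-4 m⁴
Effective length L_e = K·L = 2 × 3.73 = 7.460 m
P_cr = π²EI / L_e² = π² × 68.3×10⁹ × 1.118×10^-4 / 7.460² = 1.354×10^6 N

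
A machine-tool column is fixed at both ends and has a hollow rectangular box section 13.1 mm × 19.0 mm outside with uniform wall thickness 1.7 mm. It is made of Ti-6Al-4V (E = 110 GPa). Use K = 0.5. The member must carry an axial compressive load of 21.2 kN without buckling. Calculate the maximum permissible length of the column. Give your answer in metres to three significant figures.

L_max ≈ 0.697 m

Inner dimensions: h_i = 19.0 − 2×1.7 = 15.60 mm, b_i = 13.1 − 2×1.7 = 9.700 mm
Weak-axis I_min = (h_o·b_o³ − h_i·b_i³)/12 with b_o = 13.1, b_i = 9.700 mm (shorter outer/inner sides).
I_min = (19.0×13.1³ − 15.60×9.700³)/12 = 2.373×10^3 mm⁴
I = 2.373×10^-9 m⁴
At the buckling limit P_cr = P = 2.120×10^4 N
From P_cr = π²EI/(K·L)²:  L = (1/K)·√(π²EI/P_cr) = (1/0.5)·√(π²×1.10×10^11×2.373×10^-9/2.120×10^4)
L = 0.697 m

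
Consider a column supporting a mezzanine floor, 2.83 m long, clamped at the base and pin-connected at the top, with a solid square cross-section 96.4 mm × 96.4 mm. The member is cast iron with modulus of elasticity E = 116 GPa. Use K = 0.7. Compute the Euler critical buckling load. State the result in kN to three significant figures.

P_cr ≈ 2100 kN

I = a⁴/12 = 96.4⁴/12 = 7.197×10^6 mm⁴
I = 7.197×10^6 mm⁴ = 7.197×10^-6 m⁴
Effective length L_e = K·L = 0.7 × 2.83 = 1.981 m
P_cr = π²EI / L_e² = π² × 116×10⁹ × 7.197×10^-6 / 1.981² = 2.099×10^6 N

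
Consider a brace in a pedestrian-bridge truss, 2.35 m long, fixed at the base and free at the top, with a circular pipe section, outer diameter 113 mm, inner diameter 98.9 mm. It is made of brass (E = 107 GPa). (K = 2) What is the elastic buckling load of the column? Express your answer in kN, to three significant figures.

P_cr ≈ 158 kN

d_o = 113 mm, d_i = 98.9 mm
I = π(d_o⁴ − d_i⁴)/64 = π(113⁴ − 98.90⁴)/64 = 3.307×10^6 mm⁴
I = 3.307×10^6 mm⁴ = 3.307×10^-6 m⁴
Effective length L_e = K·L = 2 × 2.35 = 4.700 m
P_cr = π²EI / L_e² = π² × 107×10⁹ × 3.307×10^-6 / 4.700² = 1.581×10^5 N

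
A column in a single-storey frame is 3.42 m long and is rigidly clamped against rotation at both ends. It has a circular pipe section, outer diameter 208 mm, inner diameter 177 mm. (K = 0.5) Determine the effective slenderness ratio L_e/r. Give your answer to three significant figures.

λ ≈ 25.0

d_o = 208 mm, d_i = 177 mm
I = π(d_o⁴ − d_i⁴)/64 = π(208⁴ − 177.0⁴)/64 = 4.370×10^7 mm⁴
A = 9.374×10^3 mm²;  r_min = √(I/A) = √(4.370×10^7/9.374×10^3) = 68.28 mm
L_e = K·L = 0.5 × 3.42 m = 1.710 m = 1710.0 mm
λ = L_e / r_min = 1710.0 / 68.28 = 25.0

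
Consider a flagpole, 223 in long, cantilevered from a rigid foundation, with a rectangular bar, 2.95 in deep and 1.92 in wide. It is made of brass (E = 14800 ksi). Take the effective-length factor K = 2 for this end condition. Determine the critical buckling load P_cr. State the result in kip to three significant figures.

Buckling occurs about the weak axis: I_min = h·b³/12 with b = 1.92 in (the shorter side).
I_min = 2.95×1.92³/12 = 1.740 in⁴
Effective length L_e = K·L = 2 × 223 = 446.0 in
P_cr = π²EI / L_e² = π² × 14800×10³ × 1.740 / 446.0² = 1.278×10^3 lb

P_cr ≈ 1.28 kip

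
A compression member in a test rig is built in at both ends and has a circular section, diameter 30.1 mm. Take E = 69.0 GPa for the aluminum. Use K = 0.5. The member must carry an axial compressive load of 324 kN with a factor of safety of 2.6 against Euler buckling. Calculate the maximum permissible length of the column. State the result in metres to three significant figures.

I = πd⁴/64 = π×30.1⁴/64 = 4.029×10^4 mm⁴
I = 4.029×10^-8 m⁴
Required critical load P_cr = n·P = 2.6 × 324 = 842.4 kN = 8.424×10^5 N
From P_cr = π²EI/(K·L)²:  L = (1/K)·√(π²EI/P_cr) = (1/0.5)·√(π²×6.90×10^10×4.029×10^-8/8.424×10^5)
L = 0.361 m

L_max ≈ 0.361 m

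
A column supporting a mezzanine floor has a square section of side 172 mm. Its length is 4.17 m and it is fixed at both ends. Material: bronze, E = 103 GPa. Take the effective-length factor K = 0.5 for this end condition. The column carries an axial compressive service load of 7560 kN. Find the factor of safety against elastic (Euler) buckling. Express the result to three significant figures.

n ≈ 2.26

I = a⁴/12 = 172⁴/12 = 7.293×10^7 mm⁴
I = 7.293×10^7 mm⁴ = 7.293×10^-5 m⁴
Effective length L_e = K·L = 0.5 × 4.17 = 2.085 m
P_cr = π²EI / L_e² = π² × 103×10⁹ × 7.293×10^-5 / 2.085² = 1.706×10^7 N
Factor of safety n = P_cr / P = 17055 / 7560 = 2.26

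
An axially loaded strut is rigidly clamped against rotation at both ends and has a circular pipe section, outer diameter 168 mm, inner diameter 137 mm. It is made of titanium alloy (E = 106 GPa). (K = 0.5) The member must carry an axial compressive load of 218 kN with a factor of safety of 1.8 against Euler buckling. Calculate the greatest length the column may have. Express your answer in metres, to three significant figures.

d_o = 168 mm, d_i = 137 mm
I = π(d_o⁴ − d_i⁴)/64 = π(168⁴ − 137.0⁴)/64 = 2.181×10^7 mm⁴
I = 2.181×10^-5 m⁴
Required critical load P_cr = n·P = 1.8 × 218 = 392.4 kN = 3.924×10^5 N
From P_cr = π²EI/(K·L)²:  L = (1/K)·√(π²EI/P_cr) = (1/0.5)·√(π²×1.06×10^11×2.181×10^-5/3.924×10^5)
L = 15.3 m

L_max ≈ 15.3 m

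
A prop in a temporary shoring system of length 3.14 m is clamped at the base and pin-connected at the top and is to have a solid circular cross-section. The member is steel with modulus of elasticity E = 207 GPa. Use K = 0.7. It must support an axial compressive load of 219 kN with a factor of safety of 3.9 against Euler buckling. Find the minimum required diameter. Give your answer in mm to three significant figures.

d ≈ 80.1 mm

Required P_cr = n·P = 3.9 × 219 = 854.1 kN
L_e = K·L = 0.7 × 3.14 = 2.198 m
Required I = P_cr·L_e²/(π²E) = 8.541×10^5 × 2.198² / (π² × 2.07×10^11) = 2.020×10^-6 m⁴
I_req = 2.020×10^6 mm⁴
Solid circle: I = πd⁴/64  ⇒  d = (64I/π)^(1/4) = (64×2.020×10^6/π)^(1/4) = 80.1 mm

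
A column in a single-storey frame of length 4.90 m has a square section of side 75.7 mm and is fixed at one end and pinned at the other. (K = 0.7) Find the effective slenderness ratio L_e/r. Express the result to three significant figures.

λ ≈ 157

I = a⁴/12 = 75.7⁴/12 = 2.737×10^6 mm⁴
A = 5.730×10^3 mm²;  r_min = √(I/A) = √(2.737×10^6/5.730×10^3) = 21.85 mm
L_e = K·L = 0.7 × 4.90 m = 3.430 m = 3430.0 mm
λ = L_e / r_min = 3430.0 / 21.85 = 157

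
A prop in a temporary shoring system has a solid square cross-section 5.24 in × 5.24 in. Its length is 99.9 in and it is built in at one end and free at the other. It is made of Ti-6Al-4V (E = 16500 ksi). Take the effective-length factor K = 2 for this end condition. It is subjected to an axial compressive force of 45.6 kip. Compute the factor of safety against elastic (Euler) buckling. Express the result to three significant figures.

n ≈ 5.62

I = a⁴/12 = 5.24⁴/12 = 62.83 in⁴
Effective length L_e = K·L = 2 × 99.9 = 199.8 in
P_cr = π²EI / L_e² = π² × 16500×10³ × 62.83 / 199.8² = 2.563×10^5 lb
Factor of safety n = P_cr / P = 256.29 / 45.6 = 5.62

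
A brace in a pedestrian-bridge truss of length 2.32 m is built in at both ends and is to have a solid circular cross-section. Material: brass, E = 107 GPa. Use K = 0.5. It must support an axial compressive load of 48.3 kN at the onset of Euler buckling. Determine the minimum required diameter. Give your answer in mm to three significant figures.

d ≈ 33.5 mm

L_e = K·L = 0.5 × 2.32 = 1.160 m
Required I = P_cr·L_e²/(π²E) = 4.830×10^4 × 1.160² / (π² × 1.07×10^11) = 6.154×10^-8 m⁴
I_req = 6.154×10^4 mm⁴
Solid circle: I = πd⁴/64  ⇒  d = (64I/π)^(1/4) = (64×6.154×10^4/π)^(1/4) = 33.5 mm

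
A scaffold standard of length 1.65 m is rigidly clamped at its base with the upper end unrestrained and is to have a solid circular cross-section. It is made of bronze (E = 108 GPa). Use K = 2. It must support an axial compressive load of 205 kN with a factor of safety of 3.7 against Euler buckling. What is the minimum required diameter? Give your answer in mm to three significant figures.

d ≈ 112 mm

Required P_cr = n·P = 3.7 × 205 = 758.5 kN
L_e = K·L = 2 × 1.65 = 3.300 m
Required I = P_cr·L_e²/(π²E) = 7.585×10^5 × 3.300² / (π² × 1.08×10^11) = 7.749×10^-6 m⁴
I_req = 7.749×10^6 mm⁴
Solid circle: I = πd⁴/64  ⇒  d = (64I/π)^(1/4) = (64×7.749×10^6/π)^(1/4) = 112 mm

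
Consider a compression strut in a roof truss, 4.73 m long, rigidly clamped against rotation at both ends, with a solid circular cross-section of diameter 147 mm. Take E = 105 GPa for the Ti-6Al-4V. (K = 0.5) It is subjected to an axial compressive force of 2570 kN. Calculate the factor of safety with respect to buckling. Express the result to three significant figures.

I = πd⁴/64 = π×147⁴/64 = 2.292×10^7 mm⁴
I = 2.292×10^7 mm⁴ = 2.292×10^-5 m⁴
Effective length L_e = K·L = 0.5 × 4.73 = 2.365 m
P_cr = π²EI / L_e² = π² × 105×10⁹ × 2.292×10^-5 / 2.365² = 4.247×10^6 N
Factor of safety n = P_cr / P = 4246.8 / 2570 = 1.65

n ≈ 1.65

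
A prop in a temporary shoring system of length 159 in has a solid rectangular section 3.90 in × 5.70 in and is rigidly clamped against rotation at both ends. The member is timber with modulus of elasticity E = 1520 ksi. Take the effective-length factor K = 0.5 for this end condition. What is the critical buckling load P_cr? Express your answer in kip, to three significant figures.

Buckling occurs about the weak axis: I_min = h·b³/12 with b = 3.90 in (the shorter side).
I_min = 5.70×3.90³/12 = 28.18 in⁴
Effective length L_e = K·L = 0.5 × 159 = 79.50 in
P_cr = π²EI / L_e² = π² × 1520×10³ × 28.18 / 79.50² = 6.688×10^4 lb

P_cr ≈ 66.9 kip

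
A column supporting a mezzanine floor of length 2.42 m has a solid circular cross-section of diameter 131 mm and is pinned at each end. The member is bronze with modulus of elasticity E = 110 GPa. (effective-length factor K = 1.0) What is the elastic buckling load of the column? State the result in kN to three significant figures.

I = πd⁴/64 = π×131⁴/64 = 1.446×10^7 mm⁴
I = 1.446×10^7 mm⁴ = 1.446×10^-5 m⁴
Effective length L_e = K·L = 1 × 2.42 = 2.420 m
P_cr = π²EI / L_e² = π² × 110×10⁹ × 1.446×10^-5 / 2.420² = 2.680×10^6 N

P_cr ≈ 2680 kN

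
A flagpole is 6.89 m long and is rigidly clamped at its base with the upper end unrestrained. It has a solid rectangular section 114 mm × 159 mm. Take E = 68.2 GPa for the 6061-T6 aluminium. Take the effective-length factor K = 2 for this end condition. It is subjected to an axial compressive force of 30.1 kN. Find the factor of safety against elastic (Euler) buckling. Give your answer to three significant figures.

Buckling occurs about the weak axis: I_min = h·b³/12 with b = 114 mm (the shorter side).
I_min = 159×114³/12 = 1.963×10^7 mm⁴
I = 1.963×10^7 mm⁴ = 1.963×10^-5 m⁴
Effective length L_e = K·L = 2 × 6.89 = 13.78 m
P_cr = π²EI / L_e² = π² × 68.2×10⁹ × 1.963×10^-5 / 13.78² = 6.959×10^4 N
Factor of safety n = P_cr / P = 69.585 / 30.1 = 2.31

n ≈ 2.31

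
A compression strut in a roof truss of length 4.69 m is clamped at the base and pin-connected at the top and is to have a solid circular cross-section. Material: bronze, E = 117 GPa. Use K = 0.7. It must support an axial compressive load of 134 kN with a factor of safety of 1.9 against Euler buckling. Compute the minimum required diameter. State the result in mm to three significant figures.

d ≈ 83.4 mm

Required P_cr = n·P = 1.9 × 134 = 254.6 kN
L_e = K·L = 0.7 × 4.69 = 3.283 m
Required I = P_cr·L_e²/(π²E) = 2.546×10^5 × 3.283² / (π² × 1.17×10^11) = 2.376×10^-6 m⁴
I_req = 2.376×10^6 mm⁴
Solid circle: I = πd⁴/64  ⇒  d = (64I/π)^(1/4) = (64×2.376×10^6/π)^(1/4) = 83.4 mm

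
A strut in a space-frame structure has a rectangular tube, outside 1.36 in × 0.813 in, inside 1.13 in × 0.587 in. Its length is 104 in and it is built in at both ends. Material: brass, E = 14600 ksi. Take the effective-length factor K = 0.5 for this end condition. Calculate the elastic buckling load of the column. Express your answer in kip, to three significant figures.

Weak-axis I_min = (h_o·b_o³ − h_i·b_i³)/12 with b_o = 0.813, b_i = 0.5870 in (shorter outer/inner sides).
I_min = (1.36×0.813³ − 1.130×0.5870³)/12 = 4.186×10^-2 in⁴
Effective length L_e = K·L = 0.5 × 104 = 52.00 in
P_cr = π²EI / L_e² = π² × 14600×10³ × 4.186×10^-2 / 52.00² = 2.230×10^3 lb

P_cr ≈ 2.23 kip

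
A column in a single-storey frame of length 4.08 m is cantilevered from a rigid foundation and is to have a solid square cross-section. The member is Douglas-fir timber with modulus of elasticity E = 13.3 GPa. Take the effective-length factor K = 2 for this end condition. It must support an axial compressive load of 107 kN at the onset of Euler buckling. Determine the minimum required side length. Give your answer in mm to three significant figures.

a ≈ 160 mm

L_e = K·L = 2 × 4.08 = 8.160 m
Required I = P_cr·L_e²/(π²E) = 1.070×10^5 × 8.160² / (π² × 1.33×10^10) = 5.428×10^-5 m⁴
I_req = 5.428×10^7 mm⁴
Solid square: I = a⁴/12  ⇒  a = (12I)^(1/4) = (12×5.428×10^7)^(1/4) = 160 mm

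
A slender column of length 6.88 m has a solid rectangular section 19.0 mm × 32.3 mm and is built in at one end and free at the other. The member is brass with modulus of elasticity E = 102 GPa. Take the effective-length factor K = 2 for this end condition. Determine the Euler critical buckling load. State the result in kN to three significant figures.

Buckling occurs about the weak axis: I_min = h·b³/12 with b = 19.0 mm (the shorter side).
I_min = 32.3×19.0³/12 = 1.846×10^4 mm⁴
I = 1.846×10^4 mm⁴ = 1.846×10^-8 m⁴
Effective length L_e = K·L = 2 × 6.88 = 13.76 m
P_cr = π²EI / L_e² = π² × 102×10⁹ × 1.846×10^-8 / 13.76² = 98.16 N

P_cr ≈ 0.0982 kN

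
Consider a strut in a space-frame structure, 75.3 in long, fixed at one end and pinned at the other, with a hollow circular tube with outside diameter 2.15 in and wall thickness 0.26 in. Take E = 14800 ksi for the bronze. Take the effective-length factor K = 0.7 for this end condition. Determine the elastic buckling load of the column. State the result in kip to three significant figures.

Inner diameter d_i = 2.15 − 2×0.26 = 1.630 in
I = π(d_o⁴ − d_i⁴)/64 = π(2.15⁴ − 1.630⁴)/64 = 0.7024 in⁴
Effective length L_e = K·L = 0.7 × 75.3 = 52.71 in
P_cr = π²EI / L_e² = π² × 14800×10³ × 0.7024 / 52.71² = 3.693×10^4 lb

P_cr ≈ 36.9 kip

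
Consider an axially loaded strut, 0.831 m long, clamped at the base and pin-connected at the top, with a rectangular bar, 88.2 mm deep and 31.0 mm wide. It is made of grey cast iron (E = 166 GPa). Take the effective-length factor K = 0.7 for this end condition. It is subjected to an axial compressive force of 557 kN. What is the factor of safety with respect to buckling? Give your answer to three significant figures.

Buckling occurs about the weak axis: I_min = h·b³/12 with b = 31.0 mm (the shorter side).
I_min = 88.2×31.0³/12 = 2.190×10^5 mm⁴
I = 2.190×10^5 mm⁴ = 2.190×10^-7 m⁴
Effective length L_e = K·L = 0.7 × 0.831 = 0.5817 m
P_cr = π²EI / L_e² = π² × 166×10⁹ × 2.190×10^-7 / 0.5817² = 1.060×10^6 N
Factor of safety n = P_cr / P = 1060.2 / 557 = 1.90

n ≈ 1.90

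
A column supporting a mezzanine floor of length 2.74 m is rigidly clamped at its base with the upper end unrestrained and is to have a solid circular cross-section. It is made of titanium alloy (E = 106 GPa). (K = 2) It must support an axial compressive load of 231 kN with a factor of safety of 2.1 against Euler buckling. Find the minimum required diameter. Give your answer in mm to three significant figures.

d ≈ 130 mm

Required P_cr = n·P = 2.1 × 231 = 485.1 kN
L_e = K·L = 2 × 2.74 = 5.480 m
Required I = P_cr·L_e²/(π²E) = 4.851×10^5 × 5.480² / (π² × 1.06×10^11) = 1.392×10^-5 m⁴
I_req = 1.392×10^7 mm⁴
Solid circle: I = πd⁴/64  ⇒  d = (64I/π)^(1/4) = (64×1.392×10^7/π)^(1/4) = 130 mm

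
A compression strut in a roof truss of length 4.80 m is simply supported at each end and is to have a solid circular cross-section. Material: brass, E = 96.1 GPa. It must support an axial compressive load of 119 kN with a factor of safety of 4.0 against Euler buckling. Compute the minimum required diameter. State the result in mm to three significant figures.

d ≈ 124 mm

Required P_cr = n·P = 4.0 × 119 = 476.0 kN
L_e = K·L = 1 × 4.80 = 4.800 m
Required I = P_cr·L_e²/(π²E) = 4.760×10^5 × 4.800² / (π² × 9.61×10^10) = 1.156×10^-5 m⁴
I_req = 1.156×10^7 mm⁴
Solid circle: I = πd⁴/64  ⇒  d = (64I/π)^(1/4) = (64×1.156×10^7/π)^(1/4) = 124 mm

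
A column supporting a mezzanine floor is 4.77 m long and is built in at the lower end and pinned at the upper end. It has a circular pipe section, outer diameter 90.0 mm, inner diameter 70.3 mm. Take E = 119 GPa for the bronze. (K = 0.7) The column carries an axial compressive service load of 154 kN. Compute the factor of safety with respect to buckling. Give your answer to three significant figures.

d_o = 90.0 mm, d_i = 70.3 mm
I = π(d_o⁴ − d_i⁴)/64 = π(90.0⁴ − 70.30⁴)/64 = 2.022×10^6 mm⁴
I = 2.022×10^6 mm⁴ = 2.022×10^-6 m⁴
Effective length L_e = K·L = 0.7 × 4.77 = 3.339 m
P_cr = π²EI / L_e² = π² × 119×10⁹ × 2.022×10^-6 / 3.339² = 2.130×10^5 N
Factor of safety n = P_cr / P = 212.98 / 154 = 1.38

n ≈ 1.38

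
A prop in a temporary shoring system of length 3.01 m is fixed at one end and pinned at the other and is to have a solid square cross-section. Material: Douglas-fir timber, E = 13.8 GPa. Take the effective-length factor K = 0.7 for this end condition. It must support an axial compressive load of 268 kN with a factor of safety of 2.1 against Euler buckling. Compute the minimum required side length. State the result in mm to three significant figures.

a ≈ 122 mm

Required P_cr = n·P = 2.1 × 268 = 562.8 kN
L_e = K·L = 0.7 × 3.01 = 2.107 m
Required I = P_cr·L_e²/(π²E) = 5.628×10^5 × 2.107² / (π² × 1.38×10^10) = 1.834×10^-5 m⁴
I_req = 1.834×10^7 mm⁴
Solid square: I = a⁴/12  ⇒  a = (12I)^(1/4) = (12×1.834×10^7)^(1/4) = 122 mm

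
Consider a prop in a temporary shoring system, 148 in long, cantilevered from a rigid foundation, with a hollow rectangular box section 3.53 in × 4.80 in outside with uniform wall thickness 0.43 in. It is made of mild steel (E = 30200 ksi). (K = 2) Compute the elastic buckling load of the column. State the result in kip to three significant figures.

Inner dimensions: h_i = 4.80 − 2×0.43 = 3.940 in, b_i = 3.53 − 2×0.43 = 2.670 in
Weak-axis I_min = (h_o·b_o³ − h_i·b_i³)/12 with b_o = 3.53, b_i = 2.670 in (shorter outer/inner sides).
I_min = (4.80×3.53³ − 3.940×2.670³)/12 = 11.35 in⁴
Effective length L_e = K·L = 2 × 148 = 296.0 in
P_cr = π²EI / L_e² = π² × 30200×10³ × 11.35 / 296.0² = 3.860×10^4 lb

P_cr ≈ 38.6 kip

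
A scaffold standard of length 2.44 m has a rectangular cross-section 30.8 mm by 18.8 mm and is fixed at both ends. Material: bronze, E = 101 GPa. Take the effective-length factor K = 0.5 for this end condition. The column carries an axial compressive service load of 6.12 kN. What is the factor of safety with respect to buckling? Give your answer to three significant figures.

Buckling occurs about the weak axis: I_min = h·b³/12 with b = 18.8 mm (the shorter side).
I_min = 30.8×18.8³/12 = 1.705×10^4 mm⁴
I = 1.705×10^4 mm⁴ = 1.705×10^-8 m⁴
Effective length L_e = K·L = 0.5 × 2.44 = 1.220 m
P_cr = π²EI / L_e² = π² × 101×10⁹ × 1.705×10^-8 / 1.220² = 1.142×10^4 N
Factor of safety n = P_cr / P = 11.422 / 6.12 = 1.87

n ≈ 1.87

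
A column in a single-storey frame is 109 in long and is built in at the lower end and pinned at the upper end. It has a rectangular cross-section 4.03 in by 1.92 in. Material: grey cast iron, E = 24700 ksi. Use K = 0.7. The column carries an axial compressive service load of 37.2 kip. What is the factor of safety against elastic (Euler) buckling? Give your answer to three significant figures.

Buckling occurs about the weak axis: I_min = h·b³/12 with b = 1.92 in (the shorter side).
I_min = 4.03×1.92³/12 = 2.377 in⁴
Effective length L_e = K·L = 0.7 × 109 = 76.30 in
P_cr = π²EI / L_e² = π² × 24700×10³ × 2.377 / 76.30² = 9.953×10^4 lb
Factor of safety n = P_cr / P = 99.535 / 37.2 = 2.68

n ≈ 2.68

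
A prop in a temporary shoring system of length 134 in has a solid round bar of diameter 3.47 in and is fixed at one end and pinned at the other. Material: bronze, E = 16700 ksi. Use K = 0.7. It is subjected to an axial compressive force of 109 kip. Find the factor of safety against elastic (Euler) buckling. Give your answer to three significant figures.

n ≈ 1.22

I = πd⁴/64 = π×3.47⁴/64 = 7.117 in⁴
Effective length L_e = K·L = 0.7 × 134 = 93.80 in
P_cr = π²EI / L_e² = π² × 16700×10³ × 7.117 / 93.80² = 1.333×10^5 lb
Factor of safety n = P_cr / P = 133.32 / 109 = 1.22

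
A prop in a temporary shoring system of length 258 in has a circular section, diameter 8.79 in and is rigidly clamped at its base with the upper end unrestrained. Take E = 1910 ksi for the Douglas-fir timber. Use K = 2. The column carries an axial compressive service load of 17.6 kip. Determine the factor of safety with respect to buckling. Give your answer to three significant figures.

n ≈ 1.18

I = πd⁴/64 = π×8.79⁴/64 = 293.0 in⁴
Effective length L_e = K·L = 2 × 258 = 516.0 in
P_cr = π²EI / L_e² = π² × 1910×10³ × 293.0 / 516.0² = 2.075×10^4 lb
Factor of safety n = P_cr / P = 20.747 / 17.6 = 1.18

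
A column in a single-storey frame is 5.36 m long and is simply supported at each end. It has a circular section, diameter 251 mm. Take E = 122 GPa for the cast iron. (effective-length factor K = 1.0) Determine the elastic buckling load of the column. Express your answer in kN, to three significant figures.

P_cr ≈ 8170 kN

I = πd⁴/64 = π×251⁴/64 = 1.948×10^8 mm⁴
I = 1.948×10^8 mm⁴ = 1.948×10^-4 m⁴
Effective length L_e = K·L = 1 × 5.36 = 5.360 m
P_cr = π²EI / L_e² = π² × 122×10⁹ × 1.948×10^-4 / 5.360² = 8.166×10^6 N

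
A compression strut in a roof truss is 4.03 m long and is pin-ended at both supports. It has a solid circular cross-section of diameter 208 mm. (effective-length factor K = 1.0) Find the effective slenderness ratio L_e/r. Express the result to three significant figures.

λ ≈ 77.5

For a solid circle r = d/4 = 208/4 = 52.00 mm
L_e = K·L = 1 × 4.03 m = 4.030 m = 4030.0 mm
λ = L_e / r_min = 4030.0 / 52.00 = 77.5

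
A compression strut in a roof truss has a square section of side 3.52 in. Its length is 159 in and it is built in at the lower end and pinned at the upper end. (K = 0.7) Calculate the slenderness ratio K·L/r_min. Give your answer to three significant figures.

I = a⁴/12 = 3.52⁴/12 = 12.79 in⁴
A = 12.39 in²;  r_min = √(I/A) = √(12.79/12.39) = 1.016 in
L_e = K·L = 0.7 × 159 = 111.3 in
λ = L_e / r_min = 111.30 / 1.016 = 110

λ ≈ 110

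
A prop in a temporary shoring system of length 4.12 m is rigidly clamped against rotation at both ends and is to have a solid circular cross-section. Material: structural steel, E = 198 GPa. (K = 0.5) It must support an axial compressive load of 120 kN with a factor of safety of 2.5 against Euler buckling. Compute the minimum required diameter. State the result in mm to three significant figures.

Required P_cr = n·P = 2.5 × 120 = 300.0 kN
L_e = K·L = 0.5 × 4.12 = 2.060 m
Required I = P_cr·L_e²/(π²E) = 3.000×10^5 × 2.060² / (π² × 1.98×10^11) = 6.515×10^-7 m⁴
I_req = 6.515×10^5 mm⁴
Solid circle: I = πd⁴/64  ⇒  d = (64I/π)^(1/4) = (64×6.515×10^5/π)^(1/4) = 60.4 mm

d ≈ 60.4 mm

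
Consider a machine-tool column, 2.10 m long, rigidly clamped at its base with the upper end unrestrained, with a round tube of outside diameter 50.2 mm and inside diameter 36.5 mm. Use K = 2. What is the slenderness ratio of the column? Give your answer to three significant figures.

λ ≈ 271

d_o = 50.2 mm, d_i = 36.5 mm
I = π(d_o⁴ − d_i⁴)/64 = π(50.2⁴ − 36.50⁴)/64 = 2.246×10^5 mm⁴
A = 932.9 mm²;  r_min = √(I/A) = √(2.246×10^5/932.9) = 15.52 mm
L_e = K·L = 2 × 2.10 m = 4.200 m = 4200.0 mm
λ = L_e / r_min = 4200.0 / 15.52 = 271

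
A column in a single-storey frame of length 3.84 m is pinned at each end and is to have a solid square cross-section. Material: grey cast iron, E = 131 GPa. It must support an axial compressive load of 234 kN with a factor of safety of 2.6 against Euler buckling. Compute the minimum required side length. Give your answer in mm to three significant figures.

Required P_cr = n·P = 2.6 × 234 = 608.4 kN
L_e = K·L = 1 × 3.84 = 3.840 m
Required I = P_cr·L_e²/(π²E) = 6.084×10^5 × 3.840² / (π² × 1.31×10^11) = 6.939×10^-6 m⁴
I_req = 6.939×10^6 mm⁴
Solid square: I = a⁴/12  ⇒  a = (12I)^(1/4) = (12×6.939×10^6)^(1/4) = 95.5 mm

a ≈ 95.5 mm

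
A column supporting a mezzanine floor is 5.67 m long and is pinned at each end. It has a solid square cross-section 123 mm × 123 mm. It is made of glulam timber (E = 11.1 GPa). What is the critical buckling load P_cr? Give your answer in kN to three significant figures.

I = a⁴/12 = 123⁴/12 = 1.907×10^7 mm⁴
I = 1.907×10^7 mm⁴ = 1.907×10^-5 m⁴
Effective length L_e = K·L = 1 × 5.67 = 5.670 m
P_cr = π²EI / L_e² = π² × 11.1×10⁹ × 1.907×10^-5 / 5.670² = 6.500×10^4 N

P_cr ≈ 65.0 kN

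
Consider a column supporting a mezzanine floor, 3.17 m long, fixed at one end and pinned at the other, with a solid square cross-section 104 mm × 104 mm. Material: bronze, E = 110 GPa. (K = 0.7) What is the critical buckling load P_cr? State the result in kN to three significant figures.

P_cr ≈ 2150 kN

I = a⁴/12 = 104⁴/12 = 9.749×10^6 mm⁴
I = 9.749×10^6 mm⁴ = 9.749×10^-6 m⁴
Effective length L_e = K·L = 0.7 × 3.17 = 2.219 m
P_cr = π²EI / L_e² = π² × 110×10⁹ × 9.749×10^-6 / 2.219² = 2.149×10^6 N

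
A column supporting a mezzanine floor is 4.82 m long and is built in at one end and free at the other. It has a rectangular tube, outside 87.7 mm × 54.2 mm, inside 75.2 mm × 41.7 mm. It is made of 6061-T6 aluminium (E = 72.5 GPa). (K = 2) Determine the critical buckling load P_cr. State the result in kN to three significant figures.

Weak-axis I_min = (h_o·b_o³ − h_i·b_i³)/12 with b_o = 54.2, b_i = 41.70 mm (shorter outer/inner sides).
I_min = (87.7×54.2³ − 75.20×41.70³)/12 = 7.092×10^5 mm⁴
I = 7.092×10^5 mm⁴ = 7.092×10^-7 m⁴
Effective length L_e = K·L = 2 × 4.82 = 9.640 m
P_cr = π²EI / L_e² = π² × 72.5×10⁹ × 7.092×10^-7 / 9.640² = 5.461×10^3 N

P_cr ≈ 5.46 kN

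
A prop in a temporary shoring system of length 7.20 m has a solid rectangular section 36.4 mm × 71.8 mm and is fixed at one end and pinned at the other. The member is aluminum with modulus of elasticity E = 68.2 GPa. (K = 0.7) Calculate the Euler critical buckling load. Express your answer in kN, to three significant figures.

Buckling occurs about the weak axis: I_min = h·b³/12 with b = 36.4 mm (the shorter side).
I_min = 71.8×36.4³/12 = 2.886×10^5 mm⁴
I = 2.886×10^5 mm⁴ = 2.886×10^-7 m⁴
Effective length L_e = K·L = 0.7 × 7.20 = 5.040 m
P_cr = π²EI / L_e² = π² × 68.2×10⁹ × 2.886×10^-7 / 5.040² = 7.647×10^3 N

P_cr ≈ 7.65 kN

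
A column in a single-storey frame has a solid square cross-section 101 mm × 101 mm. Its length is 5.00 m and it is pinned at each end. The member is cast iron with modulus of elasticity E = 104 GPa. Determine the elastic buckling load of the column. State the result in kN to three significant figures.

I = a⁴/12 = 101⁴/12 = 8.672×10^6 mm⁴
I = 8.672×10^6 mm⁴ = 8.672×10^-6 m⁴
Effective length L_e = K·L = 1 × 5.00 = 5.000 m
P_cr = π²EI / L_e² = π² × 104×10⁹ × 8.672×10^-6 / 5.000² = 3.560×10^5 N

P_cr ≈ 356 kN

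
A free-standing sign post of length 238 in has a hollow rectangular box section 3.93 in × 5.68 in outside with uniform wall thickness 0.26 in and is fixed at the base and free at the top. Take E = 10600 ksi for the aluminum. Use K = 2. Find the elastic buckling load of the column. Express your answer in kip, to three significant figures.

Inner dimensions: h_i = 5.68 − 2×0.26 = 5.160 in, b_i = 3.93 − 2×0.26 = 3.410 in
Weak-axis I_min = (h_o·b_o³ − h_i·b_i³)/12 with b_o = 3.93, b_i = 3.410 in (shorter outer/inner sides).
I_min = (5.68×3.93³ − 5.160×3.410³)/12 = 11.68 in⁴
Effective length L_e = K·L = 2 × 238 = 476.0 in
P_cr = π²EI / L_e² = π² × 10600×10³ × 11.68 / 476.0² = 5.393×10^3 lb

P_cr ≈ 5.39 kip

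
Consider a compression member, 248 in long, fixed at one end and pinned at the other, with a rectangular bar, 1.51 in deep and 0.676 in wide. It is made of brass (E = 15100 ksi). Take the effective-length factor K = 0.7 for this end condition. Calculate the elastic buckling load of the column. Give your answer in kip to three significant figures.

Buckling occurs about the weak axis: I_min = h·b³/12 with b = 0.676 in (the shorter side).
I_min = 1.51×0.676³/12 = 3.887×10^-2 in⁴
Effective length L_e = K·L = 0.7 × 248 = 173.6 in
P_cr = π²EI / L_e² = π² × 15100×10³ × 3.887×10^-2 / 173.6² = 192.2 lb

P_cr ≈ 0.192 kip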